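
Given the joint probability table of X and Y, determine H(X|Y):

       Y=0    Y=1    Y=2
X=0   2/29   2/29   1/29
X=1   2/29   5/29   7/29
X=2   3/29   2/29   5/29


H(X|Y) = Σ_y p(y) H(X|Y=y)
  p(Y=0) = 7/29, H(X|Y=0) = 1.5567
  p(Y=1) = 9/29, H(X|Y=1) = 1.4355
  p(Y=2) = 13/29, H(X|Y=2) = 1.2957
H(X|Y) = 0.2414×1.5567 + 0.3103×1.4355 + 0.4483×1.2957 = 1.4021 bits


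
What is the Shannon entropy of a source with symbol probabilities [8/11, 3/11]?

H(X) = -Σ p(x) log₂ p(x)
  -8/11 × log₂(8/11) = 0.3341
  -3/11 × log₂(3/11) = 0.5112
H(X) = 0.8454 bits


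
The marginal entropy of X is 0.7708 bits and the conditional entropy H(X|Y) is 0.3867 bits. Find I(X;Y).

I(X;Y) = H(X) - H(X|Y)
I(X;Y) = 0.7708 - 0.3867 = 0.3841 bits


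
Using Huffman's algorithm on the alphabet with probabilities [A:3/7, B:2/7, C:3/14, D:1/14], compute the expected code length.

Huffman tree construction:
Combine smallest probabilities repeatedly
Resulting codes:
  A: 0 (length 1)
  B: 10 (length 2)
  C: 111 (length 3)
  D: 110 (length 3)
Average length = Σ p(s) × length(s) = 1.8571 bits


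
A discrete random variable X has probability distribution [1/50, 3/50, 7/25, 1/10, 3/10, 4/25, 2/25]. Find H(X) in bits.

H(X) = -Σ p(x) log₂ p(x)
  -1/50 × log₂(1/50) = 0.1129
  -3/50 × log₂(3/50) = 0.2435
  -7/25 × log₂(7/25) = 0.5142
  -1/10 × log₂(1/10) = 0.3322
  -3/10 × log₂(3/10) = 0.5211
  -4/25 × log₂(4/25) = 0.4230
  -2/25 × log₂(2/25) = 0.2915
H(X) = 2.4384 bits


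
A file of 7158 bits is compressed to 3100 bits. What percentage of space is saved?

Space savings = (1 - Compressed/Original) × 100%
= (1 - 3100/7158) × 100%
= 56.69%


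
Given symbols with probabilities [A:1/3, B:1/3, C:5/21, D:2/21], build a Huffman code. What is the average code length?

Huffman tree construction:
Combine smallest probabilities repeatedly
Resulting codes:
  A: 10 (length 2)
  B: 11 (length 2)
  C: 01 (length 2)
  D: 00 (length 2)
Average length = Σ p(s) × length(s) = 2.0000 bits


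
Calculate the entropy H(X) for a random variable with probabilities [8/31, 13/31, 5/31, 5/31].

H(X) = -Σ p(x) log₂ p(x)
  -8/31 × log₂(8/31) = 0.5043
  -13/31 × log₂(13/31) = 0.5258
  -5/31 × log₂(5/31) = 0.4246
  -5/31 × log₂(5/31) = 0.4246
H(X) = 1.8792 bits


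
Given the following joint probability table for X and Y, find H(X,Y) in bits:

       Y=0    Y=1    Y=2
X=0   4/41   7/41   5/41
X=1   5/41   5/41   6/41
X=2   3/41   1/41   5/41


H(X,Y) = -Σ p(x,y) log₂ p(x,y)
  p(0,0)=4/41: -0.0976 × log₂(0.0976) = 0.3276
  p(0,1)=7/41: -0.1707 × log₂(0.1707) = 0.4354
  p(0,2)=5/41: -0.1220 × log₂(0.1220) = 0.3702
  p(1,0)=5/41: -0.1220 × log₂(0.1220) = 0.3702
  p(1,1)=5/41: -0.1220 × log₂(0.1220) = 0.3702
  p(1,2)=6/41: -0.1463 × log₂(0.1463) = 0.4057
  p(2,0)=3/41: -0.0732 × log₂(0.0732) = 0.2760
  p(2,1)=1/41: -0.0244 × log₂(0.0244) = 0.1307
  p(2,2)=5/41: -0.1220 × log₂(0.1220) = 0.3702
H(X,Y) = 3.0562 bits


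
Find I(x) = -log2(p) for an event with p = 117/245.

Information content I(x) = -log₂(p(x))
I = -log₂(117/245) = -log₂(0.4776)
I = 1.0663 bits


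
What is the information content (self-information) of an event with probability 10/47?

Information content I(x) = -log₂(p(x))
I = -log₂(10/47) = -log₂(0.2128)
I = 2.2327 bits


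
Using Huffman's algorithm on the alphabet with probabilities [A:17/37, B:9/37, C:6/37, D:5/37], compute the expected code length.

Huffman tree construction:
Combine smallest probabilities repeatedly
Resulting codes:
  A: 0 (length 1)
  B: 10 (length 2)
  C: 111 (length 3)
  D: 110 (length 3)
Average length = Σ p(s) × length(s) = 1.8378 bits


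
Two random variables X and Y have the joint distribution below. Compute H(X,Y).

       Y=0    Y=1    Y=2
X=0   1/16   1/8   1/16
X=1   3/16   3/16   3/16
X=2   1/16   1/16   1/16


H(X,Y) = -Σ p(x,y) log₂ p(x,y)
  p(0,0)=1/16: -0.0625 × log₂(0.0625) = 0.2500
  p(0,1)=1/8: -0.1250 × log₂(0.1250) = 0.3750
  p(0,2)=1/16: -0.0625 × log₂(0.0625) = 0.2500
  p(1,0)=3/16: -0.1875 × log₂(0.1875) = 0.4528
  p(1,1)=3/16: -0.1875 × log₂(0.1875) = 0.4528
  p(1,2)=3/16: -0.1875 × log₂(0.1875) = 0.4528
  p(2,0)=1/16: -0.0625 × log₂(0.0625) = 0.2500
  p(2,1)=1/16: -0.0625 × log₂(0.0625) = 0.2500
  p(2,2)=1/16: -0.0625 × log₂(0.0625) = 0.2500
H(X,Y) = 2.9835 bits


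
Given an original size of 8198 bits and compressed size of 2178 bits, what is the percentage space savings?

Space savings = (1 - Compressed/Original) × 100%
= (1 - 2178/8198) × 100%
= 73.43%


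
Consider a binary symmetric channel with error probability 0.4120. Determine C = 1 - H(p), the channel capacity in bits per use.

For BSC with error probability p:
C = 1 - H(p) where H(p) is binary entropy
H(0.4120) = -0.4120 × log₂(0.4120) - 0.5880 × log₂(0.5880)
H(p) = 0.9775
C = 1 - 0.9775 = 0.0225 bits/use


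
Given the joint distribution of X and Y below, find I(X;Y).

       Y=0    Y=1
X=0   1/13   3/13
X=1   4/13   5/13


H(X) = 0.8905, H(Y) = 0.9612, H(X,Y) = 1.8262
I(X;Y) = H(X) + H(Y) - H(X,Y) = 0.0255 bits


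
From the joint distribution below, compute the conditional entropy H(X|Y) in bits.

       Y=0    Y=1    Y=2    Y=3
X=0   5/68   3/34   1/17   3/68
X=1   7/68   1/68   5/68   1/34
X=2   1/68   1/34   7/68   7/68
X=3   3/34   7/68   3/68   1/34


H(X|Y) = Σ_y p(y) H(X|Y=y)
  p(Y=0) = 19/68, H(X|Y=0) = 1.7863
  p(Y=1) = 4/17, H(X|Y=1) = 1.6774
  p(Y=2) = 19/68, H(X|Y=2) = 1.9313
  p(Y=3) = 7/34, H(X|Y=3) = 1.7783
H(X|Y) = 0.2794×1.7863 + 0.2353×1.6774 + 0.2794×1.9313 + 0.2059×1.7783 = 1.7996 bits


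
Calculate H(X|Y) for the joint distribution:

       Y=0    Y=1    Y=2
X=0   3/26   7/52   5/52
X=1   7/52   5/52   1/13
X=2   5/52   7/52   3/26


H(X|Y) = Σ_y p(y) H(X|Y=y)
  p(Y=0) = 9/26, H(X|Y=0) = 1.5715
  p(Y=1) = 19/52, H(X|Y=1) = 1.5683
  p(Y=2) = 15/52, H(X|Y=2) = 1.5656
H(X|Y) = 0.3462×1.5715 + 0.3654×1.5683 + 0.2885×1.5656 = 1.5686 bits


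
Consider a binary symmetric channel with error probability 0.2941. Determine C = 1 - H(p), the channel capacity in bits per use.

For BSC with error probability p:
C = 1 - H(p) where H(p) is binary entropy
H(0.2941) = -0.2941 × log₂(0.2941) - 0.7059 × log₂(0.7059)
H(p) = 0.8740
C = 1 - 0.8740 = 0.1260 bits/use


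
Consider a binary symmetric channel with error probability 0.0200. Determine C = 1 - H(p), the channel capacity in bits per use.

For BSC with error probability p:
C = 1 - H(p) where H(p) is binary entropy
H(0.0200) = -0.0200 × log₂(0.0200) - 0.9800 × log₂(0.9800)
H(p) = 0.1414
C = 1 - 0.1414 = 0.8586 bits/use


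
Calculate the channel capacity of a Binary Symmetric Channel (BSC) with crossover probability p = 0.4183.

For BSC with error probability p:
C = 1 - H(p) where H(p) is binary entropy
H(0.4183) = -0.4183 × log₂(0.4183) - 0.5817 × log₂(0.5817)
H(p) = 0.9807
C = 1 - 0.9807 = 0.0193 bits/use


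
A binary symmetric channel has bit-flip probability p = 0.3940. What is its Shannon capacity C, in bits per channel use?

For BSC with error probability p:
C = 1 - H(p) where H(p) is binary entropy
H(0.3940) = -0.3940 × log₂(0.3940) - 0.6060 × log₂(0.6060)
H(p) = 0.9673
C = 1 - 0.9673 = 0.0327 bits/use


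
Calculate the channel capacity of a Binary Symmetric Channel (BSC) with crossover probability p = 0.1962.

For BSC with error probability p:
C = 1 - H(p) where H(p) is binary entropy
H(0.1962) = -0.1962 × log₂(0.1962) - 0.8038 × log₂(0.8038)
H(p) = 0.7143
C = 1 - 0.7143 = 0.2857 bits/use


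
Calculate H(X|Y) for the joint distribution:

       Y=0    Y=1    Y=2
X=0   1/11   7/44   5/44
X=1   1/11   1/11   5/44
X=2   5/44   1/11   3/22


H(X|Y) = Σ_y p(y) H(X|Y=y)
  p(Y=0) = 13/44, H(X|Y=0) = 1.5766
  p(Y=1) = 15/44, H(X|Y=1) = 1.5301
  p(Y=2) = 4/11, H(X|Y=2) = 1.5794
H(X|Y) = 0.2955×1.5766 + 0.3409×1.5301 + 0.3636×1.5794 = 1.5618 bits


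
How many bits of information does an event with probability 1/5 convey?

Information content I(x) = -log₂(p(x))
I = -log₂(1/5) = -log₂(0.2000)
I = 2.3219 bits


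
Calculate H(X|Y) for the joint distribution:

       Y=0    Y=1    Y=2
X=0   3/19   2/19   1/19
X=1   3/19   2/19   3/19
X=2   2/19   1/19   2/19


H(X|Y) = Σ_y p(y) H(X|Y=y)
  p(Y=0) = 8/19, H(X|Y=0) = 1.5613
  p(Y=1) = 5/19, H(X|Y=1) = 1.5219
  p(Y=2) = 6/19, H(X|Y=2) = 1.4591
H(X|Y) = 0.4211×1.5613 + 0.2632×1.5219 + 0.3158×1.4591 = 1.5187 bits


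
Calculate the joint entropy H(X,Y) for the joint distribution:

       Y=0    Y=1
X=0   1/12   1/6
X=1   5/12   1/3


H(X,Y) = -Σ p(x,y) log₂ p(x,y)
  p(0,0)=1/12: -0.0833 × log₂(0.0833) = 0.2987
  p(0,1)=1/6: -0.1667 × log₂(0.1667) = 0.4308
  p(1,0)=5/12: -0.4167 × log₂(0.4167) = 0.5263
  p(1,1)=1/3: -0.3333 × log₂(0.3333) = 0.5283
H(X,Y) = 1.7842 bits


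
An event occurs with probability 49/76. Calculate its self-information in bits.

Information content I(x) = -log₂(p(x))
I = -log₂(49/76) = -log₂(0.6447)
I = 0.6332 bits


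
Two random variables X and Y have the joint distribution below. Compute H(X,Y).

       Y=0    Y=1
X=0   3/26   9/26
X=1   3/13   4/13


H(X,Y) = -Σ p(x,y) log₂ p(x,y)
  p(0,0)=3/26: -0.1154 × log₂(0.1154) = 0.3595
  p(0,1)=9/26: -0.3462 × log₂(0.3462) = 0.5298
  p(1,0)=3/13: -0.2308 × log₂(0.2308) = 0.4882
  p(1,1)=4/13: -0.3077 × log₂(0.3077) = 0.5232
H(X,Y) = 1.9007 bits


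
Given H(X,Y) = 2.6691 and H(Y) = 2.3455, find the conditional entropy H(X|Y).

Chain rule: H(X,Y) = H(X|Y) + H(Y)
H(X|Y) = H(X,Y) - H(Y) = 2.6691 - 2.3455 = 0.3236 bits


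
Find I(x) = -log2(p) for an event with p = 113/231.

Information content I(x) = -log₂(p(x))
I = -log₂(113/231) = -log₂(0.4892)
I = 1.0316 bits


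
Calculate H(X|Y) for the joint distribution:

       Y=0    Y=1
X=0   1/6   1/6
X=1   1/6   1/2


H(X|Y) = Σ_y p(y) H(X|Y=y)
  p(Y=0) = 1/3, H(X|Y=0) = 1.0000
  p(Y=1) = 2/3, H(X|Y=1) = 0.8113
H(X|Y) = 0.3333×1.0000 + 0.6667×0.8113 = 0.8742 bits


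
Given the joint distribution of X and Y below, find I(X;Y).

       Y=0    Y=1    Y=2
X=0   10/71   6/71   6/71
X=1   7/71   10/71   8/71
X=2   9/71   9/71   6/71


H(X) = 1.5829, H(Y) = 1.5759, H(X,Y) = 3.1402
I(X;Y) = H(X) + H(Y) - H(X,Y) = 0.0186 bits


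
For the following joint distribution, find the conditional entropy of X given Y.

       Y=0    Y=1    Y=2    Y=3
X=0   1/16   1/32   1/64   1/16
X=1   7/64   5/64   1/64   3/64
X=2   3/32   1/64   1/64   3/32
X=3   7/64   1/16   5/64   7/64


H(X|Y) = Σ_y p(y) H(X|Y=y)
  p(Y=0) = 3/8, H(X|Y=0) = 1.9678
  p(Y=1) = 3/16, H(X|Y=1) = 1.7842
  p(Y=2) = 1/8, H(X|Y=2) = 1.5488
  p(Y=3) = 5/16, H(X|Y=3) = 1.9261
H(X|Y) = 0.3750×1.9678 + 0.1875×1.7842 + 0.1250×1.5488 + 0.3125×1.9261 = 1.8680 bits


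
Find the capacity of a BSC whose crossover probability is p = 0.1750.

For BSC with error probability p:
C = 1 - H(p) where H(p) is binary entropy
H(0.1750) = -0.1750 × log₂(0.1750) - 0.8250 × log₂(0.8250)
H(p) = 0.6690
C = 1 - 0.6690 = 0.3310 bits/use


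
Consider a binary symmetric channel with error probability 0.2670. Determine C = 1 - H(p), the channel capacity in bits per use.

For BSC with error probability p:
C = 1 - H(p) where H(p) is binary entropy
H(0.2670) = -0.2670 × log₂(0.2670) - 0.7330 × log₂(0.7330)
H(p) = 0.8371
C = 1 - 0.8371 = 0.1629 bits/use


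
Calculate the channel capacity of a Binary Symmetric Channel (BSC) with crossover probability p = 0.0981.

For BSC with error probability p:
C = 1 - H(p) where H(p) is binary entropy
H(0.0981) = -0.0981 × log₂(0.0981) - 0.9019 × log₂(0.9019)
H(p) = 0.4629
C = 1 - 0.4629 = 0.5371 bits/use


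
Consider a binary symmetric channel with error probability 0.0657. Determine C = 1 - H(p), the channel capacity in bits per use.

For BSC with error probability p:
C = 1 - H(p) where H(p) is binary entropy
H(0.0657) = -0.0657 × log₂(0.0657) - 0.9343 × log₂(0.9343)
H(p) = 0.3497
C = 1 - 0.3497 = 0.6503 bits/use


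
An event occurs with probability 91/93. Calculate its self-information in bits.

Information content I(x) = -log₂(p(x))
I = -log₂(91/93) = -log₂(0.9785)
I = 0.0314 bits


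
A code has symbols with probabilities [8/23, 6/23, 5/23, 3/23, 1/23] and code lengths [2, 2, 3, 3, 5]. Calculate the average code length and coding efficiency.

Average length L = Σ p_i × l_i = 2.4783 bits
Entropy H = 2.0942 bits
Efficiency η = H/L × 100% = 84.50%


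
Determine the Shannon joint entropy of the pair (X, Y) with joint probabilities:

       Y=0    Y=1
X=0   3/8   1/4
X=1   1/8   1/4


H(X,Y) = -Σ p(x,y) log₂ p(x,y)
  p(0,0)=3/8: -0.3750 × log₂(0.3750) = 0.5306
  p(0,1)=1/4: -0.2500 × log₂(0.2500) = 0.5000
  p(1,0)=1/8: -0.1250 × log₂(0.1250) = 0.3750
  p(1,1)=1/4: -0.2500 × log₂(0.2500) = 0.5000
H(X,Y) = 1.9056 bits


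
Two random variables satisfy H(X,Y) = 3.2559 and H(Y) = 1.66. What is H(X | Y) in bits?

Chain rule: H(X,Y) = H(X|Y) + H(Y)
H(X|Y) = H(X,Y) - H(Y) = 3.2559 - 1.66 = 1.5959 bits


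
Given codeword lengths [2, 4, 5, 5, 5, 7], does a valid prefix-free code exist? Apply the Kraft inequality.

Kraft inequality: Σ 2^(-l_i) ≤ 1 for prefix-free code
Calculating: 2^(-2) + 2^(-4) + 2^(-5) + 2^(-5) + 2^(-5) + 2^(-7)
= 0.25 + 0.0625 + 0.03125 + 0.03125 + 0.03125 + 0.0078125
= 0.4141
Since 0.4141 ≤ 1, prefix-free code exists


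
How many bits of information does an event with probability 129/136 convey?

Information content I(x) = -log₂(p(x))
I = -log₂(129/136) = -log₂(0.9485)
I = 0.0762 bits


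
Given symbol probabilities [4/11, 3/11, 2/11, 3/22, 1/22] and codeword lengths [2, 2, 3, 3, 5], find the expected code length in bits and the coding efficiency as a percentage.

Average length L = Σ p_i × l_i = 2.4545 bits
Entropy H = 2.0838 bits
Efficiency η = H/L × 100% = 84.89%


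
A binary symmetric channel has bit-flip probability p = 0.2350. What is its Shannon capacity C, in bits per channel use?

For BSC with error probability p:
C = 1 - H(p) where H(p) is binary entropy
H(0.2350) = -0.2350 × log₂(0.2350) - 0.7650 × log₂(0.7650)
H(p) = 0.7866
C = 1 - 0.7866 = 0.2134 bits/use


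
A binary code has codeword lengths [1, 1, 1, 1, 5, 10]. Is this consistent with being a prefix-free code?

Kraft inequality: Σ 2^(-l_i) ≤ 1 for prefix-free code
Calculating: 2^(-1) + 2^(-1) + 2^(-1) + 2^(-1) + 2^(-5) + 2^(-10)
= 0.5 + 0.5 + 0.5 + 0.5 + 0.03125 + 0.0009765625
= 2.0322
Since 2.0322 > 1, prefix-free code does not exist


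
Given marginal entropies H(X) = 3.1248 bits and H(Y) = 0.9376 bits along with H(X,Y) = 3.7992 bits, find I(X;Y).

I(X;Y) = H(X) + H(Y) - H(X,Y)
I(X;Y) = 3.1248 + 0.9376 - 3.7992 = 0.2632 bits


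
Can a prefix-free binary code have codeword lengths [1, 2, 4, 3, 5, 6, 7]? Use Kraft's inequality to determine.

Kraft inequality: Σ 2^(-l_i) ≤ 1 for prefix-free code
Calculating: 2^(-1) + 2^(-2) + 2^(-4) + 2^(-3) + 2^(-5) + 2^(-6) + 2^(-7)
= 0.5 + 0.25 + 0.0625 + 0.125 + 0.03125 + 0.015625 + 0.0078125
= 0.9922
Since 0.9922 ≤ 1, prefix-free code exists


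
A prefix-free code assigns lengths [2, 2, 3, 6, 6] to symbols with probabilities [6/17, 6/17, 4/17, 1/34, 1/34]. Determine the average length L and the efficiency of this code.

Average length L = Σ p_i × l_i = 2.4706 bits
Entropy H = 1.8510 bits
Efficiency η = H/L × 100% = 74.92%


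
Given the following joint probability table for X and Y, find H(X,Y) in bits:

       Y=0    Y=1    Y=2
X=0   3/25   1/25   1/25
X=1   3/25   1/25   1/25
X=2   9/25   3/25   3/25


H(X,Y) = -Σ p(x,y) log₂ p(x,y)
  p(0,0)=3/25: -0.1200 × log₂(0.1200) = 0.3671
  p(0,1)=1/25: -0.0400 × log₂(0.0400) = 0.1858
  p(0,2)=1/25: -0.0400 × log₂(0.0400) = 0.1858
  p(1,0)=3/25: -0.1200 × log₂(0.1200) = 0.3671
  p(1,1)=1/25: -0.0400 × log₂(0.0400) = 0.1858
  p(1,2)=1/25: -0.0400 × log₂(0.0400) = 0.1858
  p(2,0)=9/25: -0.3600 × log₂(0.3600) = 0.5306
  p(2,1)=3/25: -0.1200 × log₂(0.1200) = 0.3671
  p(2,2)=3/25: -0.1200 × log₂(0.1200) = 0.3671
H(X,Y) = 2.7419 bits


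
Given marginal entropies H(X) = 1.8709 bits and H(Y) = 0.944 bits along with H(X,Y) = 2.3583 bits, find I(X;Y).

I(X;Y) = H(X) + H(Y) - H(X,Y)
I(X;Y) = 1.8709 + 0.944 - 2.3583 = 0.4566 bits


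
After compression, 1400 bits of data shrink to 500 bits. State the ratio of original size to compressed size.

Compression ratio = Original / Compressed
= 1400 / 500 = 2.80:1


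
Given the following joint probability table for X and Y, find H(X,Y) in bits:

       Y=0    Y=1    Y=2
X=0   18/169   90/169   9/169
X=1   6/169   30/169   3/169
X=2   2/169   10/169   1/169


H(X,Y) = -Σ p(x,y) log₂ p(x,y)
  p(0,0)=18/169: -0.1065 × log₂(0.1065) = 0.3441
  p(0,1)=90/169: -0.5325 × log₂(0.5325) = 0.4841
  p(0,2)=9/169: -0.0533 × log₂(0.0533) = 0.2253
  p(1,0)=6/169: -0.0355 × log₂(0.0355) = 0.1710
  p(1,1)=30/169: -0.1775 × log₂(0.1775) = 0.4427
  p(1,2)=3/169: -0.0178 × log₂(0.0178) = 0.1032
  p(2,0)=2/169: -0.0118 × log₂(0.0118) = 0.0758
  p(2,1)=10/169: -0.0592 × log₂(0.0592) = 0.2414
  p(2,2)=1/169: -0.0059 × log₂(0.0059) = 0.0438
H(X,Y) = 2.1314 bits


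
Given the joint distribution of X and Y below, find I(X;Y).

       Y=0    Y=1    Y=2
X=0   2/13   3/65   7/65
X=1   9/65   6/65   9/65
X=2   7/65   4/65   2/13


H(X) = 1.5806, H(Y) = 1.5219, H(X,Y) = 3.0829
I(X;Y) = H(X) + H(Y) - H(X,Y) = 0.0196 bits


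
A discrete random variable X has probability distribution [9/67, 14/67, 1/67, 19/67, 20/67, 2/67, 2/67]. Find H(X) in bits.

H(X) = -Σ p(x) log₂ p(x)
  -9/67 × log₂(9/67) = 0.3890
  -14/67 × log₂(14/67) = 0.4720
  -1/67 × log₂(1/67) = 0.0905
  -19/67 × log₂(19/67) = 0.5156
  -20/67 × log₂(20/67) = 0.5206
  -2/67 × log₂(2/67) = 0.1512
  -2/67 × log₂(2/67) = 0.1512
H(X) = 2.2902 bits


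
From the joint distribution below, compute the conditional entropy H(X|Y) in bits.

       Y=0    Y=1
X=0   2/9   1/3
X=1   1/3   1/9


H(X|Y) = Σ_y p(y) H(X|Y=y)
  p(Y=0) = 5/9, H(X|Y=0) = 0.9710
  p(Y=1) = 4/9, H(X|Y=1) = 0.8113
H(X|Y) = 0.5556×0.9710 + 0.4444×0.8113 = 0.9000 bits


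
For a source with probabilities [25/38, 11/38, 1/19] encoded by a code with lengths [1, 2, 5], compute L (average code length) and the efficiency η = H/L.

Average length L = Σ p_i × l_i = 1.5000 bits
Entropy H = 1.1387 bits
Efficiency η = H/L × 100% = 75.91%


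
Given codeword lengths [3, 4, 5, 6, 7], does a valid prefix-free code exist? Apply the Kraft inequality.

Kraft inequality: Σ 2^(-l_i) ≤ 1 for prefix-free code
Calculating: 2^(-3) + 2^(-4) + 2^(-5) + 2^(-6) + 2^(-7)
= 0.125 + 0.0625 + 0.03125 + 0.015625 + 0.0078125
= 0.2422
Since 0.2422 ≤ 1, prefix-free code exists


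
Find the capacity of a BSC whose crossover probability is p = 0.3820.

For BSC with error probability p:
C = 1 - H(p) where H(p) is binary entropy
H(0.3820) = -0.3820 × log₂(0.3820) - 0.6180 × log₂(0.6180)
H(p) = 0.9594
C = 1 - 0.9594 = 0.0406 bits/use


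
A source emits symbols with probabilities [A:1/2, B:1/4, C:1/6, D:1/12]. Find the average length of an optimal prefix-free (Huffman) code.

Huffman tree construction:
Combine smallest probabilities repeatedly
Resulting codes:
  A: 0 (length 1)
  B: 10 (length 2)
  C: 111 (length 3)
  D: 110 (length 3)
Average length = Σ p(s) × length(s) = 1.7500 bits


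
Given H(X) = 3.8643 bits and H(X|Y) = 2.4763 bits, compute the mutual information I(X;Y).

I(X;Y) = H(X) - H(X|Y)
I(X;Y) = 3.8643 - 2.4763 = 1.388 bits


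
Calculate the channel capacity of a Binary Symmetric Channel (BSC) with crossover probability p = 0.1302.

For BSC with error probability p:
C = 1 - H(p) where H(p) is binary entropy
H(0.1302) = -0.1302 × log₂(0.1302) - 0.8698 × log₂(0.8698)
H(p) = 0.5580
C = 1 - 0.5580 = 0.4420 bits/use


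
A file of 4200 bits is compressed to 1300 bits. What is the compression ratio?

Compression ratio = Original / Compressed
= 4200 / 1300 = 3.23:1


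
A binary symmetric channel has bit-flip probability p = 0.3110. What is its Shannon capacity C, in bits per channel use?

For BSC with error probability p:
C = 1 - H(p) where H(p) is binary entropy
H(0.3110) = -0.3110 × log₂(0.3110) - 0.6890 × log₂(0.6890)
H(p) = 0.8943
C = 1 - 0.8943 = 0.1057 bits/use


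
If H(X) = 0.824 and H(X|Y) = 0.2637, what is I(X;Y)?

I(X;Y) = H(X) - H(X|Y)
I(X;Y) = 0.824 - 0.2637 = 0.5603 bits


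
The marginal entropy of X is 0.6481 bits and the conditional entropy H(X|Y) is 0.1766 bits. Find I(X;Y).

I(X;Y) = H(X) - H(X|Y)
I(X;Y) = 0.6481 - 0.1766 = 0.4715 bits


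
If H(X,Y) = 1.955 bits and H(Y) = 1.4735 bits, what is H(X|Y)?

Chain rule: H(X,Y) = H(X|Y) + H(Y)
H(X|Y) = H(X,Y) - H(Y) = 1.955 - 1.4735 = 0.4815 bits


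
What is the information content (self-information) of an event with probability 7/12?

Information content I(x) = -log₂(p(x))
I = -log₂(7/12) = -log₂(0.5833)
I = 0.7776 bits


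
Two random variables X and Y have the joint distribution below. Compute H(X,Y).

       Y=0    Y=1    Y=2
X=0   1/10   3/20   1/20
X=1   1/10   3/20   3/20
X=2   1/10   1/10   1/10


H(X,Y) = -Σ p(x,y) log₂ p(x,y)
  p(0,0)=1/10: -0.1000 × log₂(0.1000) = 0.3322
  p(0,1)=3/20: -0.1500 × log₂(0.1500) = 0.4105
  p(0,2)=1/20: -0.0500 × log₂(0.0500) = 0.2161
  p(1,0)=1/10: -0.1000 × log₂(0.1000) = 0.3322
  p(1,1)=3/20: -0.1500 × log₂(0.1500) = 0.4105
  p(1,2)=3/20: -0.1500 × log₂(0.1500) = 0.4105
  p(2,0)=1/10: -0.1000 × log₂(0.1000) = 0.3322
  p(2,1)=1/10: -0.1000 × log₂(0.1000) = 0.3322
  p(2,2)=1/10: -0.1000 × log₂(0.1000) = 0.3322
H(X,Y) = 3.1087 bits


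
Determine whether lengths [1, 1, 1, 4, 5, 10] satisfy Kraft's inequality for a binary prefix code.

Kraft inequality: Σ 2^(-l_i) ≤ 1 for prefix-free code
Calculating: 2^(-1) + 2^(-1) + 2^(-1) + 2^(-4) + 2^(-5) + 2^(-10)
= 0.5 + 0.5 + 0.5 + 0.0625 + 0.03125 + 0.0009765625
= 1.5947
Since 1.5947 > 1, prefix-free code does not exist


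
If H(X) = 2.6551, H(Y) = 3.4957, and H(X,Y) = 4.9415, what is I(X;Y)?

I(X;Y) = H(X) + H(Y) - H(X,Y)
I(X;Y) = 2.6551 + 3.4957 - 4.9415 = 1.2093 bits


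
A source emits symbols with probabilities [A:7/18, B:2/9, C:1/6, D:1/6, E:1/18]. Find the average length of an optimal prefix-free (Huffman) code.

Huffman tree construction:
Combine smallest probabilities repeatedly
Resulting codes:
  A: 11 (length 2)
  B: 01 (length 2)
  C: 101 (length 3)
  D: 00 (length 2)
  E: 100 (length 3)
Average length = Σ p(s) × length(s) = 2.2222 bits


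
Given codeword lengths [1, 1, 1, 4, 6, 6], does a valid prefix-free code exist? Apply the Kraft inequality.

Kraft inequality: Σ 2^(-l_i) ≤ 1 for prefix-free code
Calculating: 2^(-1) + 2^(-1) + 2^(-1) + 2^(-4) + 2^(-6) + 2^(-6)
= 0.5 + 0.5 + 0.5 + 0.0625 + 0.015625 + 0.015625
= 1.5938
Since 1.5938 > 1, prefix-free code does not exist


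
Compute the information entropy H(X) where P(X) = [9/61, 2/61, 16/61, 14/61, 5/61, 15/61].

H(X) = -Σ p(x) log₂ p(x)
  -9/61 × log₂(9/61) = 0.4073
  -2/61 × log₂(2/61) = 0.1617
  -16/61 × log₂(16/61) = 0.5064
  -14/61 × log₂(14/61) = 0.4873
  -5/61 × log₂(5/61) = 0.2958
  -15/61 × log₂(15/61) = 0.4977
H(X) = 2.3562 bits


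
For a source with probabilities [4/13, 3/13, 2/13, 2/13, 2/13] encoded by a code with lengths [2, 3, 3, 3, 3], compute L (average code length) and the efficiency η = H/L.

Average length L = Σ p_i × l_i = 2.6923 bits
Entropy H = 2.2578 bits
Efficiency η = H/L × 100% = 83.86%


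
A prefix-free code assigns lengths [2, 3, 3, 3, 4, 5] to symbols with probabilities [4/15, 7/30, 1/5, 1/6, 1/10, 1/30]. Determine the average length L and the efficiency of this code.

Average length L = Σ p_i × l_i = 2.9000 bits
Entropy H = 2.3894 bits
Efficiency η = H/L × 100% = 82.39%


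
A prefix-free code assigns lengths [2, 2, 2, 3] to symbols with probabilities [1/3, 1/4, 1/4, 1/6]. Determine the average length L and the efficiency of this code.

Average length L = Σ p_i × l_i = 2.1667 bits
Entropy H = 1.9591 bits
Efficiency η = H/L × 100% = 90.42%


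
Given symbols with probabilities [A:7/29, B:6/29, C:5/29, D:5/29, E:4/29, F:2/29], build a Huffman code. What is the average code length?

Huffman tree construction:
Combine smallest probabilities repeatedly
Resulting codes:
  A: 10 (length 2)
  B: 00 (length 2)
  C: 110 (length 3)
  D: 111 (length 3)
  E: 011 (length 3)
  F: 010 (length 3)
Average length = Σ p(s) × length(s) = 2.5517 bits


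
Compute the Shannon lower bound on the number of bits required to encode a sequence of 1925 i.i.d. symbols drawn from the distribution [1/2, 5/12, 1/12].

Entropy H = 1.3250 bits/symbol
Minimum bits = H × n = 1.3250 × 1925
= 2550.65 bits


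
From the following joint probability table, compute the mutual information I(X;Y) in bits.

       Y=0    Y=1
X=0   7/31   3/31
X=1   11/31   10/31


H(X) = 0.9072, H(Y) = 0.9812, H(X,Y) = 1.8678
I(X;Y) = H(X) + H(Y) - H(X,Y) = 0.0206 bits


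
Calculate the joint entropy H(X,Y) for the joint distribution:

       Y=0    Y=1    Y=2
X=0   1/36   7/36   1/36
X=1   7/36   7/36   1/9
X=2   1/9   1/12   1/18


H(X,Y) = -Σ p(x,y) log₂ p(x,y)
  p(0,0)=1/36: -0.0278 × log₂(0.0278) = 0.1436
  p(0,1)=7/36: -0.1944 × log₂(0.1944) = 0.4594
  p(0,2)=1/36: -0.0278 × log₂(0.0278) = 0.1436
  p(1,0)=7/36: -0.1944 × log₂(0.1944) = 0.4594
  p(1,1)=7/36: -0.1944 × log₂(0.1944) = 0.4594
  p(1,2)=1/9: -0.1111 × log₂(0.1111) = 0.3522
  p(2,0)=1/9: -0.1111 × log₂(0.1111) = 0.3522
  p(2,1)=1/12: -0.0833 × log₂(0.0833) = 0.2987
  p(2,2)=1/18: -0.0556 × log₂(0.0556) = 0.2317
H(X,Y) = 2.9002 bits


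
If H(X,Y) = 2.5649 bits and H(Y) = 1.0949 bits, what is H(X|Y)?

Chain rule: H(X,Y) = H(X|Y) + H(Y)
H(X|Y) = H(X,Y) - H(Y) = 2.5649 - 1.0949 = 1.47 bits


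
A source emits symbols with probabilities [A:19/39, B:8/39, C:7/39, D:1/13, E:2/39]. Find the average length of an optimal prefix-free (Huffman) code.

Huffman tree construction:
Combine smallest probabilities repeatedly
Resulting codes:
  A: 0 (length 1)
  B: 10 (length 2)
  C: 111 (length 3)
  D: 1101 (length 4)
  E: 1100 (length 4)
Average length = Σ p(s) × length(s) = 1.9487 bits


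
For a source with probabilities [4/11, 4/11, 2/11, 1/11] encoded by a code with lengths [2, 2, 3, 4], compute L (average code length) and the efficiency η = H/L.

Average length L = Σ p_i × l_i = 2.3636 bits
Entropy H = 1.8231 bits
Efficiency η = H/L × 100% = 77.13%


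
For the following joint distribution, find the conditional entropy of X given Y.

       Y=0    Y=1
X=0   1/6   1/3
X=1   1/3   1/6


H(X|Y) = Σ_y p(y) H(X|Y=y)
  p(Y=0) = 1/2, H(X|Y=0) = 0.9183
  p(Y=1) = 1/2, H(X|Y=1) = 0.9183
H(X|Y) = 0.5000×0.9183 + 0.5000×0.9183 = 0.9183 bits


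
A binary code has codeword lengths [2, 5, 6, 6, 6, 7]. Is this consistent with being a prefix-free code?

Kraft inequality: Σ 2^(-l_i) ≤ 1 for prefix-free code
Calculating: 2^(-2) + 2^(-5) + 2^(-6) + 2^(-6) + 2^(-6) + 2^(-7)
= 0.25 + 0.03125 + 0.015625 + 0.015625 + 0.015625 + 0.0078125
= 0.3359
Since 0.3359 ≤ 1, prefix-free code exists


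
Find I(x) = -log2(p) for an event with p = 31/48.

Information content I(x) = -log₂(p(x))
I = -log₂(31/48) = -log₂(0.6458)
I = 0.6308 bits


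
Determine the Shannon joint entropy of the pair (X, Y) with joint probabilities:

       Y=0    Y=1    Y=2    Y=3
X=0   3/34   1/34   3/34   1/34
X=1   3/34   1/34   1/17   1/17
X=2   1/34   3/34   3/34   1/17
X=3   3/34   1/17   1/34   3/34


H(X,Y) = -Σ p(x,y) log₂ p(x,y)
  p(0,0)=3/34: -0.0882 × log₂(0.0882) = 0.3090
  p(0,1)=1/34: -0.0294 × log₂(0.0294) = 0.1496
  p(0,2)=3/34: -0.0882 × log₂(0.0882) = 0.3090
  p(0,3)=1/34: -0.0294 × log₂(0.0294) = 0.1496
  p(1,0)=3/34: -0.0882 × log₂(0.0882) = 0.3090
  p(1,1)=1/34: -0.0294 × log₂(0.0294) = 0.1496
  p(1,2)=1/17: -0.0588 × log₂(0.0588) = 0.2404
  p(1,3)=1/17: -0.0588 × log₂(0.0588) = 0.2404
  p(2,0)=1/34: -0.0294 × log₂(0.0294) = 0.1496
  p(2,1)=3/34: -0.0882 × log₂(0.0882) = 0.3090
  p(2,2)=3/34: -0.0882 × log₂(0.0882) = 0.3090
  p(2,3)=1/17: -0.0588 × log₂(0.0588) = 0.2404
  p(3,0)=3/34: -0.0882 × log₂(0.0882) = 0.3090
  p(3,1)=1/17: -0.0588 × log₂(0.0588) = 0.2404
  p(3,2)=1/34: -0.0294 × log₂(0.0294) = 0.1496
  p(3,3)=3/34: -0.0882 × log₂(0.0882) = 0.3090
H(X,Y) = 3.8732 bits


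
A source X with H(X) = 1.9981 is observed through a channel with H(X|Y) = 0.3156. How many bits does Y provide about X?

I(X;Y) = H(X) - H(X|Y)
I(X;Y) = 1.9981 - 0.3156 = 1.6825 bits


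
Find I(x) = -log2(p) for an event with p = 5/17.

Information content I(x) = -log₂(p(x))
I = -log₂(5/17) = -log₂(0.2941)
I = 1.7655 bits


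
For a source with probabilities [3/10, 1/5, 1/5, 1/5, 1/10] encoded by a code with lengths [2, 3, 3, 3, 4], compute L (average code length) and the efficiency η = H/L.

Average length L = Σ p_i × l_i = 2.8000 bits
Entropy H = 2.2464 bits
Efficiency η = H/L × 100% = 80.23%


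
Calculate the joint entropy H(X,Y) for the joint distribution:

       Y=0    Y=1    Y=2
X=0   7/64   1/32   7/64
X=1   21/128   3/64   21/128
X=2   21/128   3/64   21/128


H(X,Y) = -Σ p(x,y) log₂ p(x,y)
  p(0,0)=7/64: -0.1094 × log₂(0.1094) = 0.3492
  p(0,1)=1/32: -0.0312 × log₂(0.0312) = 0.1562
  p(0,2)=7/64: -0.1094 × log₂(0.1094) = 0.3492
  p(1,0)=21/128: -0.1641 × log₂(0.1641) = 0.4278
  p(1,1)=3/64: -0.0469 × log₂(0.0469) = 0.2070
  p(1,2)=21/128: -0.1641 × log₂(0.1641) = 0.4278
  p(2,0)=21/128: -0.1641 × log₂(0.1641) = 0.4278
  p(2,1)=3/64: -0.0469 × log₂(0.0469) = 0.2070
  p(2,2)=21/128: -0.1641 × log₂(0.1641) = 0.4278
H(X,Y) = 2.9798 bits


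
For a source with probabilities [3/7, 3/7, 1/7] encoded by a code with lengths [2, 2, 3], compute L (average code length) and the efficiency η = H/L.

Average length L = Σ p_i × l_i = 2.1429 bits
Entropy H = 1.4488 bits
Efficiency η = H/L × 100% = 67.61%


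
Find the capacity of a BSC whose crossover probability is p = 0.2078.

For BSC with error probability p:
C = 1 - H(p) where H(p) is binary entropy
H(0.2078) = -0.2078 × log₂(0.2078) - 0.7922 × log₂(0.7922)
H(p) = 0.7373
C = 1 - 0.7373 = 0.2627 bits/use


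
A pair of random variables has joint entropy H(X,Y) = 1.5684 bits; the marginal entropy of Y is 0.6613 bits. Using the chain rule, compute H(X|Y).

Chain rule: H(X,Y) = H(X|Y) + H(Y)
H(X|Y) = H(X,Y) - H(Y) = 1.5684 - 0.6613 = 0.9071 bits


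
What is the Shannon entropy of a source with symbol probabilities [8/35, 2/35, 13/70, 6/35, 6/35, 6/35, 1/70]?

H(X) = -Σ p(x) log₂ p(x)
  -8/35 × log₂(8/35) = 0.4867
  -2/35 × log₂(2/35) = 0.2360
  -13/70 × log₂(13/70) = 0.4511
  -6/35 × log₂(6/35) = 0.4362
  -6/35 × log₂(6/35) = 0.4362
  -6/35 × log₂(6/35) = 0.4362
  -1/70 × log₂(1/70) = 0.0876
H(X) = 2.5698 bits


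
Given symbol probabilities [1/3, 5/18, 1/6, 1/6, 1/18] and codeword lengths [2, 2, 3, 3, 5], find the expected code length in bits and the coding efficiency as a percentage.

Average length L = Σ p_i × l_i = 2.5000 bits
Entropy H = 2.1350 bits
Efficiency η = H/L × 100% = 85.40%


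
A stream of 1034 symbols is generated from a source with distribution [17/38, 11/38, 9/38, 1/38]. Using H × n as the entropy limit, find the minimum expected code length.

Entropy H = 1.6671 bits/symbol
Minimum bits = H × n = 1.6671 × 1034
= 1723.82 bits


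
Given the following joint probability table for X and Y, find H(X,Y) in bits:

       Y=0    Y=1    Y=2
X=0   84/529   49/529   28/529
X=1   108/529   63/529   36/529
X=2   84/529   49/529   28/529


H(X,Y) = -Σ p(x,y) log₂ p(x,y)
  p(0,0)=84/529: -0.1588 × log₂(0.1588) = 0.4216
  p(0,1)=49/529: -0.0926 × log₂(0.0926) = 0.3179
  p(0,2)=28/529: -0.0529 × log₂(0.0529) = 0.2244
  p(1,0)=108/529: -0.2042 × log₂(0.2042) = 0.4680
  p(1,1)=63/529: -0.1191 × log₂(0.1191) = 0.3656
  p(1,2)=36/529: -0.0681 × log₂(0.0681) = 0.2639
  p(2,0)=84/529: -0.1588 × log₂(0.1588) = 0.4216
  p(2,1)=49/529: -0.0926 × log₂(0.0926) = 0.3179
  p(2,2)=28/529: -0.0529 × log₂(0.0529) = 0.2244
H(X,Y) = 3.0252 bits


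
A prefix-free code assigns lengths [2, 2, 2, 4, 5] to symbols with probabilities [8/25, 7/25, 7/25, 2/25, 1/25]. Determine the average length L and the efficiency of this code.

Average length L = Σ p_i × l_i = 2.2800 bits
Entropy H = 2.0317 bits
Efficiency η = H/L × 100% = 89.11%


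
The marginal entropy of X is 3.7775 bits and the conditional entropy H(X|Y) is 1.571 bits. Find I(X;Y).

I(X;Y) = H(X) - H(X|Y)
I(X;Y) = 3.7775 - 1.571 = 2.2065 bits


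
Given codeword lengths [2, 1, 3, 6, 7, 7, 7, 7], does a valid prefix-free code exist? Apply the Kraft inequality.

Kraft inequality: Σ 2^(-l_i) ≤ 1 for prefix-free code
Calculating: 2^(-2) + 2^(-1) + 2^(-3) + 2^(-6) + 2^(-7) + 2^(-7) + 2^(-7) + 2^(-7)
= 0.25 + 0.5 + 0.125 + 0.015625 + 0.0078125 + 0.0078125 + 0.0078125 + 0.0078125
= 0.9219
Since 0.9219 ≤ 1, prefix-free code exists


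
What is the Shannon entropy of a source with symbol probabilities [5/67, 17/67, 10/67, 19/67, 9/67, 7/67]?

H(X) = -Σ p(x) log₂ p(x)
  -5/67 × log₂(5/67) = 0.2794
  -17/67 × log₂(17/67) = 0.5020
  -10/67 × log₂(10/67) = 0.4096
  -19/67 × log₂(19/67) = 0.5156
  -9/67 × log₂(9/67) = 0.3890
  -7/67 × log₂(7/67) = 0.3405
H(X) = 2.4361 bits


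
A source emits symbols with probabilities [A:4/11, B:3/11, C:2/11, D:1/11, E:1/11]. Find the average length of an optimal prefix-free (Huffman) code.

Huffman tree construction:
Combine smallest probabilities repeatedly
Resulting codes:
  A: 11 (length 2)
  B: 10 (length 2)
  C: 00 (length 2)
  D: 010 (length 3)
  E: 011 (length 3)
Average length = Σ p(s) × length(s) = 2.1818 bits


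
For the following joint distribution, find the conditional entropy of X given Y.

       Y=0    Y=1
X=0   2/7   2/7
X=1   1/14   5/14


H(X|Y) = Σ_y p(y) H(X|Y=y)
  p(Y=0) = 5/14, H(X|Y=0) = 0.7219
  p(Y=1) = 9/14, H(X|Y=1) = 0.9911
H(X|Y) = 0.3571×0.7219 + 0.6429×0.9911 = 0.8950 bits


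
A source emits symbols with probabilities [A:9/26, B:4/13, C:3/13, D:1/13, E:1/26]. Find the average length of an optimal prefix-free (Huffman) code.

Huffman tree construction:
Combine smallest probabilities repeatedly
Resulting codes:
  A: 11 (length 2)
  B: 10 (length 2)
  C: 01 (length 2)
  D: 001 (length 3)
  E: 000 (length 3)
Average length = Σ p(s) × length(s) = 2.1154 bits


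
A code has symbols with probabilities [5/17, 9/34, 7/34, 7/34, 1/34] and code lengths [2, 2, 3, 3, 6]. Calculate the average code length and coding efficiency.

Average length L = Σ p_i × l_i = 2.5294 bits
Entropy H = 2.1154 bits
Efficiency η = H/L × 100% = 83.63%


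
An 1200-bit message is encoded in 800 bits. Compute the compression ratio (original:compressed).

Compression ratio = Original / Compressed
= 1200 / 800 = 1.50:1


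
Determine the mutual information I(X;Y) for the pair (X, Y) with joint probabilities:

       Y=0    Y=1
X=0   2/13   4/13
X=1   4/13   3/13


H(X) = 0.9957, H(Y) = 0.9957, H(X,Y) = 1.9501
I(X;Y) = H(X) + H(Y) - H(X,Y) = 0.0414 bits


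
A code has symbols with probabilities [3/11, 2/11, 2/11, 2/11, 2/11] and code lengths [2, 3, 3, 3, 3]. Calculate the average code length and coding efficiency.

Average length L = Σ p_i × l_i = 2.7273 bits
Entropy H = 2.2999 bits
Efficiency η = H/L × 100% = 84.33%


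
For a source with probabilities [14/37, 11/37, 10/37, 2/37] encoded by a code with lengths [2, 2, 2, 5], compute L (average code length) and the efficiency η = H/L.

Average length L = Σ p_i × l_i = 2.1622 bits
Entropy H = 1.7885 bits
Efficiency η = H/L × 100% = 82.72%


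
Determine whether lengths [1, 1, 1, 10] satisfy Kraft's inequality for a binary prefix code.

Kraft inequality: Σ 2^(-l_i) ≤ 1 for prefix-free code
Calculating: 2^(-1) + 2^(-1) + 2^(-1) + 2^(-10)
= 0.5 + 0.5 + 0.5 + 0.0009765625
= 1.5010
Since 1.5010 > 1, prefix-free code does not exist


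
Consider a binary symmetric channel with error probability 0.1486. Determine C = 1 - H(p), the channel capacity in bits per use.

For BSC with error probability p:
C = 1 - H(p) where H(p) is binary entropy
H(0.1486) = -0.1486 × log₂(0.1486) - 0.8514 × log₂(0.8514)
H(p) = 0.6063
C = 1 - 0.6063 = 0.3937 bits/use


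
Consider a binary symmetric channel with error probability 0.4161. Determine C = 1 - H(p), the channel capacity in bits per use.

For BSC with error probability p:
C = 1 - H(p) where H(p) is binary entropy
H(0.4161) = -0.4161 × log₂(0.4161) - 0.5839 × log₂(0.5839)
H(p) = 0.9796
C = 1 - 0.9796 = 0.0204 bits/use


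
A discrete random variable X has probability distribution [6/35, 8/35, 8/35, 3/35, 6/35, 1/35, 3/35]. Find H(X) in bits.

H(X) = -Σ p(x) log₂ p(x)
  -6/35 × log₂(6/35) = 0.4362
  -8/35 × log₂(8/35) = 0.4867
  -8/35 × log₂(8/35) = 0.4867
  -3/35 × log₂(3/35) = 0.3038
  -6/35 × log₂(6/35) = 0.4362
  -1/35 × log₂(1/35) = 0.1466
  -3/35 × log₂(3/35) = 0.3038
H(X) = 2.5999 bits


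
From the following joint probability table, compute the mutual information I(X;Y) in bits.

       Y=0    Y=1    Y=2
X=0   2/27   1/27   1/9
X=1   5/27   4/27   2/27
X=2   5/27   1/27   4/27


H(X) = 1.5407, H(Y) = 1.5305, H(X,Y) = 2.9781
I(X;Y) = H(X) + H(Y) - H(X,Y) = 0.0931 bits


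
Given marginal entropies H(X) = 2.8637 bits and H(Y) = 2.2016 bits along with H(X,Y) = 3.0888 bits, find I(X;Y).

I(X;Y) = H(X) + H(Y) - H(X,Y)
I(X;Y) = 2.8637 + 2.2016 - 3.0888 = 1.9765 bits


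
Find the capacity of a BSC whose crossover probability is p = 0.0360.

For BSC with error probability p:
C = 1 - H(p) where H(p) is binary entropy
H(0.0360) = -0.0360 × log₂(0.0360) - 0.9640 × log₂(0.9640)
H(p) = 0.2236
C = 1 - 0.2236 = 0.7764 bits/use


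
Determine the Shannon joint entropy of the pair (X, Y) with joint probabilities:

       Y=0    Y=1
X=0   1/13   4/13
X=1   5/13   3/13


H(X,Y) = -Σ p(x,y) log₂ p(x,y)
  p(0,0)=1/13: -0.0769 × log₂(0.0769) = 0.2846
  p(0,1)=4/13: -0.3077 × log₂(0.3077) = 0.5232
  p(1,0)=5/13: -0.3846 × log₂(0.3846) = 0.5302
  p(1,1)=3/13: -0.2308 × log₂(0.2308) = 0.4882
H(X,Y) = 1.8262 bits


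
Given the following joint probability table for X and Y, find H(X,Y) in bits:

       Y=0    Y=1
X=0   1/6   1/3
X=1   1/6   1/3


H(X,Y) = -Σ p(x,y) log₂ p(x,y)
  p(0,0)=1/6: -0.1667 × log₂(0.1667) = 0.4308
  p(0,1)=1/3: -0.3333 × log₂(0.3333) = 0.5283
  p(1,0)=1/6: -0.1667 × log₂(0.1667) = 0.4308
  p(1,1)=1/3: -0.3333 × log₂(0.3333) = 0.5283
H(X,Y) = 1.9183 bits


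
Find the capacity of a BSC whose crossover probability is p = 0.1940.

For BSC with error probability p:
C = 1 - H(p) where H(p) is binary entropy
H(0.1940) = -0.1940 × log₂(0.1940) - 0.8060 × log₂(0.8060)
H(p) = 0.7098
C = 1 - 0.7098 = 0.2902 bits/use


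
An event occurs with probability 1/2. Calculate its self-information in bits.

Information content I(x) = -log₂(p(x))
I = -log₂(1/2) = -log₂(0.5000)
I = 1.0000 bits


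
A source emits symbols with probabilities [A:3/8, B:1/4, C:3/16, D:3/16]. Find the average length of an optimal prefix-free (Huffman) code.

Huffman tree construction:
Combine smallest probabilities repeatedly
Resulting codes:
  A: 11 (length 2)
  B: 10 (length 2)
  C: 00 (length 2)
  D: 01 (length 2)
Average length = Σ p(s) × length(s) = 2.0000 bits


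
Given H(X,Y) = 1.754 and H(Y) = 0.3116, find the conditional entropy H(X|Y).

Chain rule: H(X,Y) = H(X|Y) + H(Y)
H(X|Y) = H(X,Y) - H(Y) = 1.754 - 0.3116 = 1.4424 bits
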